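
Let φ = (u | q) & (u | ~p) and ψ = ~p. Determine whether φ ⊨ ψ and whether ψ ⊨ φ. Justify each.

Neither implication holds.

(⟹) This fails. Under q = F, u = T, p = T, the left side is true but the right side is false.

(⟸) This fails. Under q = F, u = F, p = F, the left side is false but the right side is true.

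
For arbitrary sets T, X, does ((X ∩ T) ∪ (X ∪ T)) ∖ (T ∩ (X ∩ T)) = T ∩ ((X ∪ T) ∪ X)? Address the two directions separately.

Both inclusions fail.

(⟹) This inclusion fails. Take T = ∅, X = {1}; then 1 ∈ ((X ∩ T) ∪ (X ∪ T)) ∖ (T ∩ (X ∩ T)) but 1 ∉ T ∩ ((X ∪ T) ∪ X).

(⟸) This inclusion fails. Take T = {1}, X = {1}; then 1 ∈ T ∩ ((X ∪ T) ∪ X) but 1 ∉ ((X ∩ T) ∪ (X ∪ T)) ∖ (T ∩ (X ∩ T)).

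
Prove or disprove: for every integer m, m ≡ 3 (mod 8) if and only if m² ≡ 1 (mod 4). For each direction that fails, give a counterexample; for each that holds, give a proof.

Only the forward direction holds.

Converse. This fails: take m = 1. Then 1² = 1 ≡ 1 (mod 4), yet 1 ≡ 1 (mod 8), not 3.

Forward direction. Suppose m ≡ 3 (mod 8). Then m² ≡ 3² = 9 (mod 8), and since 4 ∣ 8, also m² ≡ 1 (mod 4).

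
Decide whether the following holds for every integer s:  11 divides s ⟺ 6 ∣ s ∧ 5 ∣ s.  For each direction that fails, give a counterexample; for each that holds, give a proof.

Neither direction holds.

Forward direction. This fails: take s = 11. Certainly 11 ∣ 11, but 6 ∤ 11.

Converse. This fails: take s = 30. Both 6 ∣ 30 and 5 ∣ 30, yet 30 is not a multiple of 11 (since 30 = 2·11 + 8), so 11 ∤ 30.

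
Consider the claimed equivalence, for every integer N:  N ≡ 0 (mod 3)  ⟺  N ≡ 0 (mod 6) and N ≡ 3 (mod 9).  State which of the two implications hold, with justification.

Not equivalent: only (⇐) holds.

[⇒] This fails: N = 0 gives 0 ≡ 0 (mod 3) but 0 ≡ 0 (mod 9), so the conjunction on the right does not hold.

[⇐] Conversely, if N ≡ 0 (mod 6) and N ≡ 3 (mod 9), then by the Chinese remainder theorem N ≡ 12 (mod 18). Since 12 ≡ 0 (mod 3) and 3 ∣ 18, we get N ≡ 0 (mod 3).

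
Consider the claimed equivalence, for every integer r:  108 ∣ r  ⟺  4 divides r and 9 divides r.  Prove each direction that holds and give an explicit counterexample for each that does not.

(⟹) If 108 ∣ r, write r = 108q. Since 108 = 27·4, r = 4·(27q), so 4 ∣ r; and since 108 = 12·9, r = 9·(12q), so 9 ∣ r.

(⟸) This fails: take r = 36. Both 4 ∣ 36 and 9 ∣ 36, yet 36 is not a multiple of 108 (since 36 = 0·108 + 36), so 108 ∤ 36.

Only the forward direction holds.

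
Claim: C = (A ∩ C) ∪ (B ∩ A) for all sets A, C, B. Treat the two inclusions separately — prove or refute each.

(⊆) This inclusion fails. Take A = ∅, C = {1}, B = ∅; then 1 ∈ C but 1 ∉ (A ∩ C) ∪ (B ∩ A).

(⊇) This inclusion fails. Take A = {1}, C = ∅, B = {1}; then 1 ∈ (A ∩ C) ∪ (B ∩ A) but 1 ∉ C.

Both inclusions fail.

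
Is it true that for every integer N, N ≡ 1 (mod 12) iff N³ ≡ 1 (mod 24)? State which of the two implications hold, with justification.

Only the reverse direction holds.

(⇒) This fails: take N = 13. Then 13 ≡ 1 (mod 12), but 13³ = 2197 ≡ 13 (mod 24), not 1.

(⇐) Conversely, the residues r modulo 24 with r³ ≡ 1 (mod 24) are exactly {1}, and each is ≡ 1 (mod 12).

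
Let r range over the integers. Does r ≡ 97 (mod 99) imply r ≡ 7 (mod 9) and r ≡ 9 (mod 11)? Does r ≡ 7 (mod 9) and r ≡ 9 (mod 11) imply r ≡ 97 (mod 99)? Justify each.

(⟹) Suppose r ≡ 97 (mod 99); write r = 99j + 97. Since 9 ∣ 99, reducing mod 9 gives r ≡ 97 ≡ 7 (mod 9); since 11 ∣ 99, reducing mod 11 gives r ≡ 97 ≡ 9 (mod 11).

(⟸) Conversely, if r ≡ 7 (mod 9) and r ≡ 9 (mod 11), then by the Chinese remainder theorem r ≡ 97 (mod 99). This is exactly r ≡ 97 (mod 99).

The biconditional holds.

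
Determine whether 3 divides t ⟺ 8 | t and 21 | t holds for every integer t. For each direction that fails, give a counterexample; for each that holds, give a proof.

Not equivalent: only (⇐) holds.

(⇒) This fails: take t = 3. Certainly 3 ∣ 3, but 8 ∤ 3.

(⇐) Suppose 8 ∣ t and 21 ∣ t. Any common multiple of 8 and 21 is a multiple of their lcm; here gcd(8, 21) = 1, so lcm(8, 21) = 8·21 = 168, so 168 ∣ t. Since 3 ∣ 168, it follows that 3 ∣ t.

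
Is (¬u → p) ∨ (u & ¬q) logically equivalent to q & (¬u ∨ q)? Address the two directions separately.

Neither direction holds.

[⇒] This fails. Under q = F, p = T, u = F, the left side is true but the right side is false.

[⇐] This fails. Under q = T, p = F, u = F, the left side is false but the right side is true.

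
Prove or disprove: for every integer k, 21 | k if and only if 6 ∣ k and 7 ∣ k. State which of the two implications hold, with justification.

Forward direction. This fails: take k = 21. Certainly 21 ∣ 21, but 6 ∤ 21.

Converse. Suppose 6 ∣ k and 7 ∣ k. Any common multiple of 6 and 7 is a multiple of their lcm; here gcd(6, 7) = 1, so lcm(6, 7) = 6·7 = 42, so 42 ∣ k. Since 21 ∣ 42, it follows that 21 ∣ k.

(⇒) fails; (⇐) holds.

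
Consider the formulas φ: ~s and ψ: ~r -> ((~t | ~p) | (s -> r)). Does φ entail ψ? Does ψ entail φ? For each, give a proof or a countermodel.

(⇒) Assume the antecedent. If s is true, the antecedent cannot hold. If s is false, ~r -> ((~t | ~p) | (s -> r)) reduces to true regardless of the other variables. Either way ~r -> ((~t | ~p) | (s -> r)) holds.

(⇐) This fails. Under p = F, r = F, t = F, s = T, the left side is false but the right side is true.

Only the forward direction holds.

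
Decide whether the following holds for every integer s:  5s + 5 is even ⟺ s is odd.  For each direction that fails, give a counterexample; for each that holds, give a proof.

(→) Suppose 5s + 5 is even. Since 5 is odd, 5s and s have the same parity, so 5s + 5 ≡ s + 5 (mod 2). As 5 is odd, 5s + 5 is even exactly when s is odd. Thus s is odd.

(←) Conversely, suppose s is odd; write s = 2j + 1. Then 5s + 5 = 5·(2j + 1) + 5 = 2·5j + 10, which is even.

The biconditional holds.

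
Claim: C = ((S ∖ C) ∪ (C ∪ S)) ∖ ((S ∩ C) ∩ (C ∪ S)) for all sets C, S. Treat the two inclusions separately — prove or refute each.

Neither inclusion holds.

(⊆) This inclusion fails. Take C = {1}, S = {1}; then 1 ∈ C but 1 ∉ ((S ∖ C) ∪ (C ∪ S)) ∖ ((S ∩ C) ∩ (C ∪ S)).

(⊇) This inclusion fails. Take C = ∅, S = {1}; then 1 ∈ ((S ∖ C) ∪ (C ∪ S)) ∖ ((S ∩ C) ∩ (C ∪ S)) but 1 ∉ C.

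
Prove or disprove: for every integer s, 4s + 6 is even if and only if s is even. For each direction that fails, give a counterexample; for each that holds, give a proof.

(⟹) This fails: take s = 1. Then 4s + 6 = 10, which is even, yet s = 1 is odd, not even.

(⟸) Suppose s is even. Since 4 is even, 4s is even for every s, so 4s + 6 has the same parity as 6, which is even. Hence 4s + 6 is even.

Only the reverse direction holds.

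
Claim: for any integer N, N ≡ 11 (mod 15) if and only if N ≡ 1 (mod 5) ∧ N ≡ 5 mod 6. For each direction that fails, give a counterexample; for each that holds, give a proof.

(⇒) This fails: N = 26 gives 26 ≡ 11 (mod 15) but 26 ≡ 2 (mod 6), so the conjunction on the right does not hold.

(⇐) Conversely, if N ≡ 1 (mod 5) and N ≡ 5 (mod 6), then by the Chinese remainder theorem N ≡ 11 (mod 30). Since 11 ≡ 11 (mod 15) and 15 ∣ 30, we get N ≡ 11 (mod 15).

Only the reverse direction holds.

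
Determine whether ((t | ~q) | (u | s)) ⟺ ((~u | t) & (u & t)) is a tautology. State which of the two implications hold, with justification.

(←) Assume the antecedent. If s is true, (t | ~q) | (u | s) reduces to true regardless of the other variables. If s is false, the antecedent forces (s = F, u = T, q = F, t = T) or (s = F, u = T, q = T, t = T), and (t | ~q) | (u | s) holds there. Either way (t | ~q) | (u | s) holds.

(→) This fails. Under s = F, u = F, q = F, t = F, the left side is true but the right side is false.

Only the converse holds.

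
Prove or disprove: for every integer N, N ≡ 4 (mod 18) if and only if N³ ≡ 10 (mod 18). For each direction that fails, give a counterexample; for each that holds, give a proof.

(⟹) Suppose N ≡ 4 (mod 18). Write N = 18j + 4. Then (18j + 4)³ = 5832j³ + 3888j² + 864j + 64 = 18(324j³ + 216j² + 48j + 3) + 10, so N³ ≡ 10 (mod 18).

(⟸) This fails: take N = 10. Then 10³ = 1000 ≡ 10 (mod 18), yet 10 ≡ 10 (mod 18), not 4.

The forward direction holds; the converse fails.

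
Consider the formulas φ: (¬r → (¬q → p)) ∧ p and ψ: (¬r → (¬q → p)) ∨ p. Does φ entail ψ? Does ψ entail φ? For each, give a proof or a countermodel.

(⇒) Assume the antecedent. If p is true, (¬r → (¬q → p)) ∨ p reduces to true regardless of the other variables. If p is false, the antecedent cannot hold. Either way (¬r → (¬q → p)) ∨ p holds.

(⇐) This fails. Under p = F, q = T, r = F, the left side is false but the right side is true.

Not equivalent: only (⇒) holds.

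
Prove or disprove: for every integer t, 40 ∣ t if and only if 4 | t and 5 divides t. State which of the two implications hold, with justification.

(⟹) If 40 ∣ t, write t = 40q. Since 40 = 10·4, t = 4·(10q), so 4 ∣ t; and since 40 = 8·5, t = 5·(8q), so 5 ∣ t.

(⟸) This fails: take t = 20. Both 4 ∣ 20 and 5 ∣ 20, yet 20 is not a multiple of 40 (since 20 = 0·40 + 20), so 40 ∤ 20.

Not equivalent: only (⇒) holds.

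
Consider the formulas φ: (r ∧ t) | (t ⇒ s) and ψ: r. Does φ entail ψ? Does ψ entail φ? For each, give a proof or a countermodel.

[⇒] This fails. Under r = F, s = F, t = F, the left side is true but the right side is false.

[⇐] Assume the antecedent. If r is true, (r ∧ t) | (t ⇒ s) reduces to true regardless of the other variables. If r is false, the antecedent cannot hold. Either way (r ∧ t) | (t ⇒ s) holds.

The forward direction fails; the converse holds.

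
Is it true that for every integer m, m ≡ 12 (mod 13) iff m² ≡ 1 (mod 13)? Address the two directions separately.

(⇒) holds; (⇐) fails.

(⇐) This fails: take m = 1. Then 1² = 1 ≡ 1 (mod 13), yet 1 ≡ 1 (mod 13), not 12.

(⇒) Suppose m ≡ 12 (mod 13). Write m = 13j + 12. Then (13j + 12)² = 169j² + 312j + 144 = 13(13j² + 24j + 11) + 1, so m² ≡ 1 (mod 13).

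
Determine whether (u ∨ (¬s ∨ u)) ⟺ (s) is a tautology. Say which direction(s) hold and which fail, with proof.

[⇒] This fails. Under s = F, u = F, the left side is true but the right side is false.

[⇐] This fails. Under s = T, u = F, the left side is false but the right side is true.

Neither implication holds.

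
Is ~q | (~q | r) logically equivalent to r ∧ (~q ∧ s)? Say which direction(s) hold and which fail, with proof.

Only the converse holds.

(→) This fails. Under q = F, r = F, s = F, the left side is true but the right side is false.

(←) Assume the antecedent. If q is true, the antecedent cannot hold. If q is false, ~q | (~q | r) reduces to true regardless of the other variables. Either way ~q | (~q | r) holds.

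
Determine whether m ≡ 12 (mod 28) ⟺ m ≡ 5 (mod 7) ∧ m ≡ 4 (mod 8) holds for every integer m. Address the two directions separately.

Not equivalent: only (⇐) holds.

[⇒] This fails: m = 40 gives 40 ≡ 12 (mod 28) but 40 ≡ 0 (mod 8), so the conjunction on the right does not hold.

[⇐] Conversely, if m ≡ 5 (mod 7) and m ≡ 4 (mod 8), then by the Chinese remainder theorem m ≡ 12 (mod 56). Since 12 ≡ 12 (mod 28) and 28 ∣ 56, we get m ≡ 12 (mod 28).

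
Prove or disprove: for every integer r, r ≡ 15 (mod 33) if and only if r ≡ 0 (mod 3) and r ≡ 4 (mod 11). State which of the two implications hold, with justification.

(←) If r ≡ 0 (mod 3) and r ≡ 4 (mod 11), then by the Chinese remainder theorem r ≡ 15 (mod 33). This is exactly r ≡ 15 (mod 33).

(→) Suppose r ≡ 15 (mod 33); write r = 33j + 15. Since 3 ∣ 33, reducing mod 3 gives r ≡ 15 ≡ 0 (mod 3); since 11 ∣ 33, reducing mod 11 gives r ≡ 15 ≡ 4 (mod 11).

The biconditional holds.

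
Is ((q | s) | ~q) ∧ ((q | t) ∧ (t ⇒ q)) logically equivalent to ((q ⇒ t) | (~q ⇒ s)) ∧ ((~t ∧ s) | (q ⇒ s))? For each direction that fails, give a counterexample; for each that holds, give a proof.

Both directions fail.

(⟹) This fails. Under q = T, t = F, s = F, the left side is true but the right side is false.

(⟸) This fails. Under q = F, t = F, s = F, the left side is false but the right side is true.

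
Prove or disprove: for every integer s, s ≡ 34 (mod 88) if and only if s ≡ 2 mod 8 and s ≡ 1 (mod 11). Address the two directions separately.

[⇒] Suppose s ≡ 34 (mod 88); write s = 88j + 34. Since 8 ∣ 88, reducing mod 8 gives s ≡ 34 ≡ 2 (mod 8); since 11 ∣ 88, reducing mod 11 gives s ≡ 34 ≡ 1 (mod 11).

[⇐] Conversely, if s ≡ 2 (mod 8) and s ≡ 1 (mod 11), then by the Chinese remainder theorem s ≡ 34 (mod 88). This is exactly s ≡ 34 (mod 88).

Equivalent; both directions hold.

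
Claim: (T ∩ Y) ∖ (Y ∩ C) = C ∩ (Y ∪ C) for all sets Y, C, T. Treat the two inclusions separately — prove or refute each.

Both inclusions fail.

(⟹) This inclusion fails. Take Y = {1}, C = ∅, T = {1}; then 1 ∈ (T ∩ Y) ∖ (Y ∩ C) but 1 ∉ C ∩ (Y ∪ C).

(⟸) This inclusion fails. Take Y = ∅, C = {1}, T = ∅; then 1 ∈ C ∩ (Y ∪ C) but 1 ∉ (T ∩ Y) ∖ (Y ∩ C).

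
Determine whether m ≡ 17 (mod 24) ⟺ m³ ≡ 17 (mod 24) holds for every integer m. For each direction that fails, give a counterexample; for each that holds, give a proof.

Forward direction. Suppose m ≡ 17 (mod 24). Write m = 24j + 17. Then (24j + 17)³ = 13824j³ + 29376j² + 20808j + 4913 = 24(576j³ + 1224j² + 867j + 204) + 17, so m³ ≡ 17 (mod 24).

Converse. Suppose m³ ≡ 17 (mod 24). The only residue r in {0, …, 23} with r³ ≡ 17 (mod 24) is r = 17, so m ≡ 17 (mod 24).

The biconditional holds.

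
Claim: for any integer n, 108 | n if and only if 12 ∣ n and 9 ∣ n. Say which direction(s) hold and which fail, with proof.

Only the forward direction holds.

(⇒) If 108 ∣ n, write n = 108q. Since 108 = 9·12, n = 12·(9q), so 12 ∣ n; and since 108 = 12·9, n = 9·(12q), so 9 ∣ n.

(⇐) This fails: take n = 36. Both 12 ∣ 36 and 9 ∣ 36, yet 36 is not a multiple of 108 (since 36 = 0·108 + 36), so 108 ∤ 36.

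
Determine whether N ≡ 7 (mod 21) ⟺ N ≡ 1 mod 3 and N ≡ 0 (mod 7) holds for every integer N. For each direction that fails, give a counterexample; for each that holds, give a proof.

[⇐] If N ≡ 1 (mod 3) and N ≡ 0 (mod 7), then by the Chinese remainder theorem N ≡ 7 (mod 21). This is exactly N ≡ 7 (mod 21).

[⇒] Suppose N ≡ 7 (mod 21); write N = 21j + 7. Since 3 ∣ 21, reducing mod 3 gives N ≡ 7 ≡ 1 (mod 3); since 7 ∣ 21, reducing mod 7 gives N ≡ 7 ≡ 0 (mod 7).

The biconditional holds.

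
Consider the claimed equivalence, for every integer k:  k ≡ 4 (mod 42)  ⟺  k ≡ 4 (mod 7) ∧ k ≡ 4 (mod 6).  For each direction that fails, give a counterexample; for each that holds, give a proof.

(⟹) Suppose k ≡ 4 (mod 42); write k = 42j + 4. Since 7 ∣ 42, reducing mod 7 gives k ≡ 4 (mod 7); since 6 ∣ 42, reducing mod 6 gives k ≡ 4 (mod 6).

(⟸) Conversely, if k ≡ 4 (mod 7) and k ≡ 4 (mod 6), then by the Chinese remainder theorem k ≡ 4 (mod 42). This is exactly k ≡ 4 (mod 42).

The biconditional holds.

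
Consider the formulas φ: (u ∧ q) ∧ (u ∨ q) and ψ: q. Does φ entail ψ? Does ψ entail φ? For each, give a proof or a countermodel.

Only the forward implication holds.

(⇒) Assume the antecedent. If q is true, q reduces to true regardless of the other variables. If q is false, the antecedent cannot hold. Either way q holds.

(⇐) This fails. Under q = T, u = F, the left side is false but the right side is true.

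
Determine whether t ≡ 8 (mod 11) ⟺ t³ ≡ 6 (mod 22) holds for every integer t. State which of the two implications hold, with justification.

Not equivalent: only (⇐) holds.

Forward direction. This fails: take t = 19. Then 19 ≡ 8 (mod 11), but 19³ = 6859 ≡ 17 (mod 22), not 6.

Converse. The residues r modulo 22 with r³ ≡ 6 (mod 22) are exactly {8}, and each is ≡ 8 (mod 11).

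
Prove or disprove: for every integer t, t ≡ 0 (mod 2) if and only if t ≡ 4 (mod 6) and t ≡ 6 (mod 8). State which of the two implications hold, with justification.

(→) This fails: t = 0 gives 0 ≡ 0 (mod 2) but 0 ≡ 0 (mod 6), so the conjunction on the right does not hold.

(←) Conversely, if t ≡ 4 (mod 6) and t ≡ 6 (mod 8), then by the Chinese remainder theorem t ≡ 22 (mod 24). Since 22 ≡ 0 (mod 2) and 2 ∣ 24, we get t ≡ 0 (mod 2).

Only the reverse direction holds.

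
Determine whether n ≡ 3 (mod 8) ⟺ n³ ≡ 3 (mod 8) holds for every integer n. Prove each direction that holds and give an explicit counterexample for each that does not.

(⟹) Suppose n ≡ 3 (mod 8). Write n = 8j + 3. Then (8j + 3)³ = 512j³ + 576j² + 216j + 27 = 8(64j³ + 72j² + 27j + 3) + 3, so n³ ≡ 3 (mod 8).

(⟸) Conversely, suppose n³ ≡ 3 (mod 8). The only residue r in {0, …, 7} with r³ ≡ 3 (mod 8) is r = 3, so n ≡ 3 (mod 8).

The biconditional holds.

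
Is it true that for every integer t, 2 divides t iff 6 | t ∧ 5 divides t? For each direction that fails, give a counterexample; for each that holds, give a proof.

Not equivalent: only (⇐) holds.

(→) This fails: take t = 2. Certainly 2 ∣ 2, but 6 ∤ 2.

(←) Suppose 6 ∣ t and 5 ∣ t. Any common multiple of 6 and 5 is a multiple of their lcm; here gcd(6, 5) = 1, so lcm(6, 5) = 6·5 = 30, so 30 ∣ t. Since 2 ∣ 30, it follows that 2 ∣ t.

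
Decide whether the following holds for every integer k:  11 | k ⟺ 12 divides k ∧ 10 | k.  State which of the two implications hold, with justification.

Neither direction holds.

Forward direction. This fails: take k = 11. Certainly 11 ∣ 11, but 12 ∤ 11.

Converse. This fails: take k = 60. Both 12 ∣ 60 and 10 ∣ 60, yet 60 is not a multiple of 11 (since 60 = 5·11 + 5), so 11 ∤ 60.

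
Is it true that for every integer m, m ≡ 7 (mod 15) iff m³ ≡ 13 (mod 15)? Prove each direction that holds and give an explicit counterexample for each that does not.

(⟸) Suppose m³ ≡ 13 (mod 15). The only residue r in {0, …, 14} with r³ ≡ 13 (mod 15) is r = 7, so m ≡ 7 (mod 15).

(⟹) Suppose m ≡ 7 (mod 15). Write m = 15j + 7. Then (15j + 7)³ = 3375j³ + 4725j² + 2205j + 343 = 15(225j³ + 315j² + 147j + 22) + 13, so m³ ≡ 13 (mod 15).

Both directions hold; the statement is true.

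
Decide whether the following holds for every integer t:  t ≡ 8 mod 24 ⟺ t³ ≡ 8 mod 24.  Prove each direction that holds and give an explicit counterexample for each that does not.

(⟸) This fails: take t = 2. Then 2³ = 8 ≡ 8 (mod 24), yet 2 ≡ 2 (mod 24), not 8.

(⟹) Suppose t ≡ 8 mod 24. Write t = 24j + 8. Then (24j + 8)³ = 13824j³ + 13824j² + 4608j + 512 = 24(576j³ + 576j² + 192j + 21) + 8, so t³ ≡ 8 (mod 24).

Only the forward implication holds.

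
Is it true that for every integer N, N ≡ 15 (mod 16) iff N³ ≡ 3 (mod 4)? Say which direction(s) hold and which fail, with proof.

The forward direction holds; the converse fails.

(←) This fails: take N = 3. Then 3³ = 27 ≡ 3 (mod 4), yet 3 ≡ 3 (mod 16), not 15.

(→) Suppose N ≡ 15 (mod 16). Then N³ ≡ 15³ = 3375 (mod 16), and since 4 ∣ 16, also N³ ≡ 3 (mod 4).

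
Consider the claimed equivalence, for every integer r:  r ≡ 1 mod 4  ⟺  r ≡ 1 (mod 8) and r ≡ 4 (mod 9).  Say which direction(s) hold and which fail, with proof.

Forward direction. This fails: r = 1 gives 1 ≡ 1 (mod 4) but 1 ≡ 1 (mod 9), so the conjunction on the right does not hold.

Converse. If r ≡ 1 (mod 8) and r ≡ 4 (mod 9), then by the Chinese remainder theorem r ≡ 49 (mod 72). Since 49 ≡ 1 (mod 4) and 4 ∣ 72, we get r ≡ 1 (mod 4).

Not equivalent: only (⇐) holds.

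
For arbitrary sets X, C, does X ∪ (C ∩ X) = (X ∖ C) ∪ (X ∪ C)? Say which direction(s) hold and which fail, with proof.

(⊆) Let x ∈ X ∪ (C ∩ X). Then either x ∈ X and x ∉ C; or x ∈ X ∩ C. In each case x ∈ (X ∖ C) ∪ (X ∪ C), so X ∪ (C ∩ X) ⊆ (X ∖ C) ∪ (X ∪ C).

(⊇) This inclusion fails. Take X = ∅, C = {1}; then 1 ∈ (X ∖ C) ∪ (X ∪ C) but 1 ∉ X ∪ (C ∩ X).

The sets are not equal: only the forward inclusion holds.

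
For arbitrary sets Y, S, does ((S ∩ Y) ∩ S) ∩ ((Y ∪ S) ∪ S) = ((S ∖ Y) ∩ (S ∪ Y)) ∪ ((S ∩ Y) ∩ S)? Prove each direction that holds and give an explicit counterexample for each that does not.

(⊆) holds; (⊇) fails.

(⟹) Let x ∈ ((S ∩ Y) ∩ S) ∩ ((Y ∪ S) ∪ S). Then x ∈ Y ∩ S, from which x ∈ ((S ∖ Y) ∩ (S ∪ Y)) ∪ ((S ∩ Y) ∩ S).

(⟸) This inclusion fails. Take Y = ∅, S = {1}; then 1 ∈ ((S ∖ Y) ∩ (S ∪ Y)) ∪ ((S ∩ Y) ∩ S) but 1 ∉ ((S ∩ Y) ∩ S) ∩ ((Y ∪ S) ∪ S).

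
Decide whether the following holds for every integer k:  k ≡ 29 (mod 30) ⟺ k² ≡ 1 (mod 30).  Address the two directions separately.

(←) This fails: take k = 1. Then 1² = 1 ≡ 1 (mod 30), yet 1 ≡ 1 (mod 30), not 29.

(→) Suppose k ≡ 29 (mod 30). Write k = 30j + 29. Then (30j + 29)² = 900j² + 1740j + 841 = 30(30j² + 58j + 28) + 1, so k² ≡ 1 (mod 30).

Not equivalent: only (⇒) holds.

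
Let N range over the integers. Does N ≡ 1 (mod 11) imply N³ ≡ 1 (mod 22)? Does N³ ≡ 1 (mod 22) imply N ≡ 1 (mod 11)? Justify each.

(⇒) This fails: take N = 12. Then 12 ≡ 1 (mod 11), but 12³ = 1728 ≡ 12 (mod 22), not 1.

(⇐) Conversely, the residues r modulo 22 with r³ ≡ 1 (mod 22) are exactly {1}, and each is ≡ 1 (mod 11).

Only the reverse direction holds.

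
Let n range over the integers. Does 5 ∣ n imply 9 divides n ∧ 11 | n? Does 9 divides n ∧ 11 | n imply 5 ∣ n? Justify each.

(→) This fails: take n = 5. Certainly 5 ∣ 5, but 9 ∤ 5.

(←) This fails: take n = 99. Both 9 ∣ 99 and 11 ∣ 99, yet 99 is not a multiple of 5 (since 99 = 19·5 + 4), so 5 ∤ 99.

Both directions fail.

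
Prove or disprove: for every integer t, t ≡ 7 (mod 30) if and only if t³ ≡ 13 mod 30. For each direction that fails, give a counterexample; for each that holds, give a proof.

(→) Suppose t ≡ 7 (mod 30). Write t = 30j + 7. Then (30j + 7)³ = 27000j³ + 18900j² + 4410j + 343 = 30(900j³ + 630j² + 147j + 11) + 13, so t³ ≡ 13 (mod 30).

(←) Conversely, suppose t³ ≡ 13 (mod 30). The only residue r in {0, …, 29} with r³ ≡ 13 (mod 30) is r = 7, so t ≡ 7 (mod 30).

Both directions hold.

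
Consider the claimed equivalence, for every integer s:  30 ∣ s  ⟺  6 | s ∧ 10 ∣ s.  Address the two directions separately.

[⇒] If 30 ∣ s, write s = 30q. Since 30 = 5·6, s = 6·(5q), so 6 ∣ s; and since 30 = 3·10, s = 10·(3q), so 10 ∣ s.

[⇐] Suppose 6 ∣ s and 10 ∣ s. Any common multiple of 6 and 10 is a multiple of their lcm; here lcm(6, 10) = 6·10/gcd(6, 10) = 60/2 = 30, so 30 ∣ s.

Both implications hold.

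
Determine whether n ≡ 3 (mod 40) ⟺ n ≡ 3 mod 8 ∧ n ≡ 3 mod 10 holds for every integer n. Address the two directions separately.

(⇒) Suppose n ≡ 3 (mod 40); write n = 40j + 3. Since 8 ∣ 40, reducing mod 8 gives n ≡ 3 (mod 8); since 10 ∣ 40, reducing mod 10 gives n ≡ 3 (mod 10).

(⇐) Conversely, if n ≡ 3 (mod 8) and n ≡ 3 (mod 10), then by the Chinese remainder theorem n ≡ 3 (mod 40). This is exactly n ≡ 3 (mod 40).

Both directions hold; the statement is true.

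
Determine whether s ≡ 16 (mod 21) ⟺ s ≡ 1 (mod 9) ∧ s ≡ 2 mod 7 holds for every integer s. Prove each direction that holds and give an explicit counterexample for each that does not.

The forward direction fails; the converse holds.

(→) This fails: s = 16 gives 16 ≡ 16 (mod 21) but 16 ≡ 7 (mod 9), so the conjunction on the right does not hold.

(←) Conversely, if s ≡ 1 (mod 9) and s ≡ 2 (mod 7), then by the Chinese remainder theorem s ≡ 37 (mod 63). Since 37 ≡ 16 (mod 21) and 21 ∣ 63, we get s ≡ 16 (mod 21).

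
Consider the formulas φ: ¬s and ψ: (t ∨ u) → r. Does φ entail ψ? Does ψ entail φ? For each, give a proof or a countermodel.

Forward direction. This fails. Under s = F, t = T, u = F, r = F, the left side is true but the right side is false.

Converse. This fails. Under s = T, t = F, u = F, r = F, the left side is false but the right side is true.

Both directions fail.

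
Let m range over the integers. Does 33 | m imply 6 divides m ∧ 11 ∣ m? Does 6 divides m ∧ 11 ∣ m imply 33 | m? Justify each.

(→) This fails: take m = 33. Certainly 33 ∣ 33, but 6 ∤ 33.

(←) Suppose 6 ∣ m and 11 ∣ m. Any common multiple of 6 and 11 is a multiple of their lcm; here gcd(6, 11) = 1, so lcm(6, 11) = 6·11 = 66, so 66 ∣ m. Since 33 ∣ 66, it follows that 33 ∣ m.

(⇒) fails; (⇐) holds.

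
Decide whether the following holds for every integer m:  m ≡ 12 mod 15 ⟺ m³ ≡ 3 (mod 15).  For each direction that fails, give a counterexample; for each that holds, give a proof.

The biconditional holds.

(⇒) Suppose m ≡ 12 mod 15. Write m = 15j + 12. Then (15j + 12)³ = 3375j³ + 8100j² + 6480j + 1728 = 15(225j³ + 540j² + 432j + 115) + 3, so m³ ≡ 3 (mod 15).

(⇐) Conversely, suppose m³ ≡ 3 (mod 15). The only residue r in {0, …, 14} with r³ ≡ 3 (mod 15) is r = 12, so m ≡ 12 (mod 15).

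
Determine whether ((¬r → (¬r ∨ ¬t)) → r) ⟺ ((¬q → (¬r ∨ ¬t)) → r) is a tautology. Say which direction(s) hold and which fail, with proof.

The biconditional holds.

Forward direction. Assume the antecedent. If q is true, the antecedent forces (q = T, t = F, r = T) or (q = T, t = T, r = T), and (¬q → (¬r ∨ ¬t)) → r holds there. If q is false, the antecedent forces (q = F, t = F, r = T) or (q = F, t = T, r = T), and (¬q → (¬r ∨ ¬t)) → r holds there. Either way (¬q → (¬r ∨ ¬t)) → r holds.

Converse. Assume the antecedent. If q is true, the antecedent forces (q = T, t = F, r = T) or (q = T, t = T, r = T), and (¬r → (¬r ∨ ¬t)) → r holds there. If q is false, the antecedent forces (q = F, t = F, r = T) or (q = F, t = T, r = T), and (¬r → (¬r ∨ ¬t)) → r holds there. Either way (¬r → (¬r ∨ ¬t)) → r holds.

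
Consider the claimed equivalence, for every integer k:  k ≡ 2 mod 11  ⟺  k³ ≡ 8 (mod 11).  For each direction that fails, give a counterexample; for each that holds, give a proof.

The biconditional holds.

[⇐] For the converse, argue contrapositively. If k ≢ 2 (mod 11), then k is congruent to one of 0, 1, 3, 4, 5, 6, 7, 8, 9, 10 modulo 11, and these give k³ ≡ 0, 1, 5, 9, 4, 7, 2, 6, 3, 10 respectively — never 8.

[⇒] Suppose k ≡ 2 mod 11. Write k = 11j + 2. Then (11j + 2)³ = 1331j³ + 726j² + 132j + 8 = 11(121j³ + 66j² + 12j) + 8, so k³ ≡ 8 (mod 11).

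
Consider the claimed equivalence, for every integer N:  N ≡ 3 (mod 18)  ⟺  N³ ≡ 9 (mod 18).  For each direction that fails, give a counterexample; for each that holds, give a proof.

Only the forward implication holds.

(⟹) Suppose N ≡ 3 (mod 18). Write N = 18j + 3. Then (18j + 3)³ = 5832j³ + 2916j² + 486j + 27 = 18(324j³ + 162j² + 27j + 1) + 9, so N³ ≡ 9 (mod 18).

(⟸) This fails: take N = 9. Then 9³ = 729 ≡ 9 (mod 18), yet 9 ≡ 9 (mod 18), not 3.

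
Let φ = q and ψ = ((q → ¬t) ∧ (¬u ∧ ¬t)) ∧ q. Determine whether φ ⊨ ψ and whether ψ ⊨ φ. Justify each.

The forward direction fails; the converse holds.

(←) Assume the antecedent. If q is true, q reduces to true regardless of the other variables. If q is false, the antecedent cannot hold. Either way q holds.

(→) This fails. Under q = T, t = T, u = F, the left side is true but the right side is false.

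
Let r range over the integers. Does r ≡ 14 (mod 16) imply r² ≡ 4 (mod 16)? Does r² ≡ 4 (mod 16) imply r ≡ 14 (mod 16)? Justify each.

Not equivalent: only (⇒) holds.

Converse. This fails: take r = 2. Then 2² = 4 ≡ 4 (mod 16), yet 2 ≡ 2 (mod 16), not 14.

Forward direction. Suppose r ≡ 14 (mod 16). Write r = 16j + 14. Then (16j + 14)² = 256j² + 448j + 196 = 16(16j² + 28j + 12) + 4, so r² ≡ 4 (mod 16).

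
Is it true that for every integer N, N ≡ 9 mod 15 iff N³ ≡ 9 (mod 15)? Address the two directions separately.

Both implications hold.

[⇒] Suppose N ≡ 9 mod 15. Write N = 15j + 9. Then (15j + 9)³ = 3375j³ + 6075j² + 3645j + 729 = 15(225j³ + 405j² + 243j + 48) + 9, so N³ ≡ 9 (mod 15).

[⇐] Conversely, suppose N³ ≡ 9 (mod 15). The only residue r in {0, …, 14} with r³ ≡ 9 (mod 15) is r = 9, so N ≡ 9 (mod 15).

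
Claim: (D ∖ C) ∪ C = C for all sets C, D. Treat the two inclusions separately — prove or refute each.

The sets are not equal: only the reverse inclusion holds.

(⊆) This inclusion fails. Take C = ∅, D = {1}; then 1 ∈ (D ∖ C) ∪ C but 1 ∉ C.

(⊇) Let x ∈ C. Then either x ∈ C and x ∉ D; or x ∈ C ∩ D. In each case x ∈ (D ∖ C) ∪ C, so C ⊆ (D ∖ C) ∪ C.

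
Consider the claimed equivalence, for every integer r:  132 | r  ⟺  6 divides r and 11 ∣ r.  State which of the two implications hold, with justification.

Only the forward direction holds.

[⇒] If 132 ∣ r, write r = 132q. Since 132 = 22·6, r = 6·(22q), so 6 ∣ r; and since 132 = 12·11, r = 11·(12q), so 11 ∣ r.

[⇐] This fails: take r = 66. Both 6 ∣ 66 and 11 ∣ 66, yet 66 is not a multiple of 132 (since 66 = 0·132 + 66), so 132 ∤ 66.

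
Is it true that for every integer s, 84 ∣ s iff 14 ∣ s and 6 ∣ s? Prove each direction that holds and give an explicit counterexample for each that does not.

(⇒) holds; (⇐) fails.

(⇐) This fails: take s = 42. Both 14 ∣ 42 and 6 ∣ 42, yet 42 is not a multiple of 84 (since 42 = 0·84 + 42), so 84 ∤ 42.

(⇒) If 84 ∣ s, write s = 84q. Since 84 = 6·14, s = 14·(6q), so 14 ∣ s; and since 84 = 14·6, s = 6·(14q), so 6 ∣ s.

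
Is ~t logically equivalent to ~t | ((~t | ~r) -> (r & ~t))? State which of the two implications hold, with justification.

Only the forward implication holds.

[⇐] This fails. Under t = T, r = T, the left side is false but the right side is true.

[⇒] Assume the antecedent. If t is true, the antecedent cannot hold. If t is false, ~t | ((~t | ~r) -> (r & ~t)) reduces to true regardless of the other variables. Either way ~t | ((~t | ~r) -> (r & ~t)) holds.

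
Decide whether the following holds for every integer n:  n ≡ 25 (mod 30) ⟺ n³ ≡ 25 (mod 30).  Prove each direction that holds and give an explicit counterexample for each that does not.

Both directions hold; the statement is true.

(⟹) Suppose n ≡ 25 (mod 30). Write n = 30j + 25. Then (30j + 25)³ = 27000j³ + 67500j² + 56250j + 15625 = 30(900j³ + 2250j² + 1875j + 520) + 25, so n³ ≡ 25 (mod 30).

(⟸) Conversely, suppose n³ ≡ 25 (mod 30). The only residue r in {0, …, 29} with r³ ≡ 25 (mod 30) is r = 25, so n ≡ 25 (mod 30).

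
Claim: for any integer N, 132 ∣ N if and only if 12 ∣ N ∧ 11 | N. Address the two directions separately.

Forward direction. If 132 ∣ N, write N = 132q. Since 132 = 11·12, N = 12·(11q), so 12 ∣ N; and since 132 = 12·11, N = 11·(12q), so 11 ∣ N.

Converse. Suppose 12 ∣ N and 11 ∣ N. Any common multiple of 12 and 11 is a multiple of their lcm; here gcd(12, 11) = 1, so lcm(12, 11) = 12·11 = 132, so 132 ∣ N.

The biconditional holds.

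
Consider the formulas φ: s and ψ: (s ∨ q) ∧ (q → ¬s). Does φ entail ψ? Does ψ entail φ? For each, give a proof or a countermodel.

Neither direction holds.

(→) This fails. Under s = T, q = T, the left side is true but the right side is false.

(←) This fails. Under s = F, q = T, the left side is false but the right side is true.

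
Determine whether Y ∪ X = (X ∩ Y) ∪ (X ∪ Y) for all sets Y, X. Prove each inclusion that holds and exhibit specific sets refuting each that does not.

Both inclusions hold; the sets are equal.

(⟹) Let x ∈ Y ∪ X. Then either x ∈ Y and x ∉ X; or x ∈ X and x ∉ Y; or x ∈ Y ∩ X. In each case x ∈ (X ∩ Y) ∪ (X ∪ Y), so Y ∪ X ⊆ (X ∩ Y) ∪ (X ∪ Y).

(⟸) Let x ∈ (X ∩ Y) ∪ (X ∪ Y). Then either x ∈ Y and x ∉ X; or x ∈ X and x ∉ Y; or x ∈ Y ∩ X. In each case x ∈ Y ∪ X, so (X ∩ Y) ∪ (X ∪ Y) ⊆ Y ∪ X.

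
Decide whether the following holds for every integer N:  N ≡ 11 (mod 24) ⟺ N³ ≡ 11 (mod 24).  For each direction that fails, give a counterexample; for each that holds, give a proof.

(⇒) Suppose N ≡ 11 (mod 24). Write N = 24j + 11. Then (24j + 11)³ = 13824j³ + 19008j² + 8712j + 1331 = 24(576j³ + 792j² + 363j + 55) + 11, so N³ ≡ 11 (mod 24).

(⇐) Conversely, suppose N³ ≡ 11 (mod 24). The only residue r in {0, …, 23} with r³ ≡ 11 (mod 24) is r = 11, so N ≡ 11 (mod 24).

Both directions hold.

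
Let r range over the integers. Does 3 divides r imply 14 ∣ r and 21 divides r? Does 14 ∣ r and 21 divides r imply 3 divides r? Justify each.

Not equivalent: only (⇐) holds.

Forward direction. This fails: take r = 3. Certainly 3 ∣ 3, but 14 ∤ 3.

Converse. Suppose 14 ∣ r and 21 ∣ r. Any common multiple of 14 and 21 is a multiple of their lcm; here lcm(14, 21) = 14·21/gcd(14, 21) = 294/7 = 42, so 42 ∣ r. Since 3 ∣ 42, it follows that 3 ∣ r.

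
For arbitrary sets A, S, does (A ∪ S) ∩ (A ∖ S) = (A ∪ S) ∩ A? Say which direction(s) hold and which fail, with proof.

The sets are not equal: only the forward inclusion holds.

(⟹) Let x ∈ (A ∪ S) ∩ (A ∖ S). Then x ∈ A and x ∉ S, from which x ∈ (A ∪ S) ∩ A.

(⟸) This inclusion fails. Take A = {1}, S = {1}; then 1 ∈ (A ∪ S) ∩ A but 1 ∉ (A ∪ S) ∩ (A ∖ S).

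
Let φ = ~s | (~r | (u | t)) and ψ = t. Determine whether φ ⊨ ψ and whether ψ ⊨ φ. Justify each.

(⇒) fails; (⇐) holds.

(⇒) This fails. Under t = F, r = F, u = F, s = F, the left side is true but the right side is false.

(⇐) Assume the antecedent. If t is true, ~s | (~r | (u | t)) reduces to true regardless of the other variables. If t is false, the antecedent cannot hold. Either way ~s | (~r | (u | t)) holds.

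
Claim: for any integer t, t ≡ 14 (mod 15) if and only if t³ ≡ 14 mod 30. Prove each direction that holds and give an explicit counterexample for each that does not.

[⇒] This fails: take t = 29. Then 29 ≡ 14 (mod 15), but 29³ = 24389 ≡ 29 (mod 30), not 14.

[⇐] Conversely, the residues r modulo 30 with r³ ≡ 14 (mod 30) are exactly {14}, and each is ≡ 14 (mod 15).

Only the converse holds.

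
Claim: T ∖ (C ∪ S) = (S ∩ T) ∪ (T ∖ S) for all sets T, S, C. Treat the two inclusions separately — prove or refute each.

Reverse inclusion. This inclusion fails. Take T = {1}, S = {1}, C = ∅; then 1 ∈ (S ∩ T) ∪ (T ∖ S) but 1 ∉ T ∖ (C ∪ S).

Forward inclusion. Let x ∈ T ∖ (C ∪ S). Then x ∈ T and x ∉ S, C, from which x ∈ (S ∩ T) ∪ (T ∖ S).

(⊆) holds; (⊇) fails.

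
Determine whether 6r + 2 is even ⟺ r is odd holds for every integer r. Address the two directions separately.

(⇒) This fails: take r = 0. Then 6r + 2 = 2, which is even, yet r = 0 is even, not odd.

(⇐) Suppose r is odd. Since 6 is even, 6r is even for every r, so 6r + 2 has the same parity as 2, which is even. Hence 6r + 2 is even.

The forward direction fails; the converse holds.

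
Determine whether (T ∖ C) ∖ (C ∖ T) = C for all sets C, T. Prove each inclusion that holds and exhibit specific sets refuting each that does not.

Both inclusions fail.

Forward inclusion. This inclusion fails. Take C = ∅, T = {1}; then 1 ∈ (T ∖ C) ∖ (C ∖ T) but 1 ∉ C.

Reverse inclusion. This inclusion fails. Take C = {1}, T = ∅; then 1 ∈ C but 1 ∉ (T ∖ C) ∖ (C ∖ T).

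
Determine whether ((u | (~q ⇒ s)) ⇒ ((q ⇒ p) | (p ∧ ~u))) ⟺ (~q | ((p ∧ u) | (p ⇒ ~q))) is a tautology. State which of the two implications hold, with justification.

(⇒) fails and (⇐) fails.

Forward direction. This fails. Under q = T, p = T, s = F, u = F, the left side is true but the right side is false.

Converse. This fails. Under q = T, p = F, s = F, u = F, the left side is false but the right side is true.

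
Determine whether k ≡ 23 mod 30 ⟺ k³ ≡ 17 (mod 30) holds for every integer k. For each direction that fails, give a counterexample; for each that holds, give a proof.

[⇒] Suppose k ≡ 23 mod 30. Write k = 30j + 23. Then (30j + 23)³ = 27000j³ + 62100j² + 47610j + 12167 = 30(900j³ + 2070j² + 1587j + 405) + 17, so k³ ≡ 17 (mod 30).

[⇐] Conversely, suppose k³ ≡ 17 (mod 30). The only residue r in {0, …, 29} with r³ ≡ 17 (mod 30) is r = 23, so k ≡ 23 (mod 30).

Both implications hold.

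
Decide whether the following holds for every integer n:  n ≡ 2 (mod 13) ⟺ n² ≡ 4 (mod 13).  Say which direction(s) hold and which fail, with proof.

(⟹) Suppose n ≡ 2 (mod 13). Write n = 13j + 2. Then (13j + 2)² = 169j² + 52j + 4 = 13(13j² + 4j) + 4, so n² ≡ 4 (mod 13).

(⟸) This fails: take n = 11. Then 11² = 121 ≡ 4 (mod 13), yet 11 ≡ 11 (mod 13), not 2.

The forward direction holds; the converse fails.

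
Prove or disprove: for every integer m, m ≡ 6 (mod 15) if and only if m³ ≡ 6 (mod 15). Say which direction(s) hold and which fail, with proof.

(⇒) Suppose m ≡ 6 (mod 15). Write m = 15j + 6. Then (15j + 6)³ = 3375j³ + 4050j² + 1620j + 216 = 15(225j³ + 270j² + 108j + 14) + 6, so m³ ≡ 6 (mod 15).

(⇐) Conversely, suppose m³ ≡ 6 (mod 15). The only residue r in {0, …, 14} with r³ ≡ 6 (mod 15) is r = 6, so m ≡ 6 (mod 15).

Equivalent; both directions hold.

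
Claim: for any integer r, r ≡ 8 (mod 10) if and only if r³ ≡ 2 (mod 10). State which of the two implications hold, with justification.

Both directions hold.

[⇒] Suppose r ≡ 8 (mod 10). Write r = 10j + 8. Then (10j + 8)³ = 1000j³ + 2400j² + 1920j + 512 = 10(100j³ + 240j² + 192j + 51) + 2, so r³ ≡ 2 (mod 10).

[⇐] For the converse, argue contrapositively. If r ≢ 8 (mod 10), then r is congruent to one of 0, 1, 2, 3, 4, 5, 6, 7, 9 modulo 10, and these give r³ ≡ 0, 1, 8, 7, 4, 5, 6, 3, 9 respectively — never 2.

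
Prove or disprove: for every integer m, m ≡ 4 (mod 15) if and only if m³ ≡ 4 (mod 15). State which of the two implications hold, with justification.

(⟹) Suppose m ≡ 4 (mod 15). Write m = 15j + 4. Then (15j + 4)³ = 3375j³ + 2700j² + 720j + 64 = 15(225j³ + 180j² + 48j + 4) + 4, so m³ ≡ 4 (mod 15).

(⟸) Conversely, suppose m³ ≡ 4 (mod 15). The only residue r in {0, …, 14} with r³ ≡ 4 (mod 15) is r = 4, so m ≡ 4 (mod 15).

Both directions hold.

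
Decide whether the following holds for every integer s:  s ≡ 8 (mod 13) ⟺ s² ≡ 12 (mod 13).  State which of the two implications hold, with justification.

Only the forward implication holds.

Forward direction. Suppose s ≡ 8 (mod 13). Write s = 13j + 8. Then (13j + 8)² = 169j² + 208j + 64 = 13(13j² + 16j + 4) + 12, so s² ≡ 12 (mod 13).

Converse. This fails: take s = 5. Then 5² = 25 ≡ 12 (mod 13), yet 5 ≡ 5 (mod 13), not 8.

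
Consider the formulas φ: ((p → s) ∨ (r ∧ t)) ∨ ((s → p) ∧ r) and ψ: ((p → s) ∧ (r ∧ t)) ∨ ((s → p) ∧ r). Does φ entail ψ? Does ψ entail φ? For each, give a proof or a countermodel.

(⇒) This fails. Under s = F, t = F, r = F, p = F, the left side is true but the right side is false.

(⇐) Assume the antecedent. If r is true, the consequent reduces to true regardless of the other variables. If r is false, the antecedent cannot hold. Either way the consequent holds.

(⇒) fails; (⇐) holds.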